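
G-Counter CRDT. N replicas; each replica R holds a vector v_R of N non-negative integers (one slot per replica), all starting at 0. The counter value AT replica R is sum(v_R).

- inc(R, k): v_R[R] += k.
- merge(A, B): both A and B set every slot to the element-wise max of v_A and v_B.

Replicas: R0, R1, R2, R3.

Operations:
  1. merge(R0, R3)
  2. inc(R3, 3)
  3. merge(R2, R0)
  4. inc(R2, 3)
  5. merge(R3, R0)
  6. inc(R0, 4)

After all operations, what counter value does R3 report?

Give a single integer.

Answer: 3

Derivation:
Op 1: merge R0<->R3 -> R0=(0,0,0,0) R3=(0,0,0,0)
Op 2: inc R3 by 3 -> R3=(0,0,0,3) value=3
Op 3: merge R2<->R0 -> R2=(0,0,0,0) R0=(0,0,0,0)
Op 4: inc R2 by 3 -> R2=(0,0,3,0) value=3
Op 5: merge R3<->R0 -> R3=(0,0,0,3) R0=(0,0,0,3)
Op 6: inc R0 by 4 -> R0=(4,0,0,3) value=7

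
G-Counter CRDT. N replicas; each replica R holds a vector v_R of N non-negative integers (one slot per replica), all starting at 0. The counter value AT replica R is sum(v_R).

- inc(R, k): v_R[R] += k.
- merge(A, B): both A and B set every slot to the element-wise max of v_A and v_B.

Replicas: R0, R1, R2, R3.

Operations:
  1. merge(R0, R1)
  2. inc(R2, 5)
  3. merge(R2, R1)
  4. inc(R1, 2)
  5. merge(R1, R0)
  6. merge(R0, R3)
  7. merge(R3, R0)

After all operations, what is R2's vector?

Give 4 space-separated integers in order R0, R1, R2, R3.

Answer: 0 0 5 0

Derivation:
Op 1: merge R0<->R1 -> R0=(0,0,0,0) R1=(0,0,0,0)
Op 2: inc R2 by 5 -> R2=(0,0,5,0) value=5
Op 3: merge R2<->R1 -> R2=(0,0,5,0) R1=(0,0,5,0)
Op 4: inc R1 by 2 -> R1=(0,2,5,0) value=7
Op 5: merge R1<->R0 -> R1=(0,2,5,0) R0=(0,2,5,0)
Op 6: merge R0<->R3 -> R0=(0,2,5,0) R3=(0,2,5,0)
Op 7: merge R3<->R0 -> R3=(0,2,5,0) R0=(0,2,5,0)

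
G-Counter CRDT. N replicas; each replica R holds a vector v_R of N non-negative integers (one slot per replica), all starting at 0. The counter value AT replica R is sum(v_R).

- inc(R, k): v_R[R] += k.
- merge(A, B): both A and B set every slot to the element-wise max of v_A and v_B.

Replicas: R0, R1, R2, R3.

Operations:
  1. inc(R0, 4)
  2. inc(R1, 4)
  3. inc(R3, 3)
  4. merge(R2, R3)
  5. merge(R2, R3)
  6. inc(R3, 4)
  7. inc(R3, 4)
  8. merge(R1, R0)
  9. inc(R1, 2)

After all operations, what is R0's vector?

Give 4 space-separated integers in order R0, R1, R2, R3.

Op 1: inc R0 by 4 -> R0=(4,0,0,0) value=4
Op 2: inc R1 by 4 -> R1=(0,4,0,0) value=4
Op 3: inc R3 by 3 -> R3=(0,0,0,3) value=3
Op 4: merge R2<->R3 -> R2=(0,0,0,3) R3=(0,0,0,3)
Op 5: merge R2<->R3 -> R2=(0,0,0,3) R3=(0,0,0,3)
Op 6: inc R3 by 4 -> R3=(0,0,0,7) value=7
Op 7: inc R3 by 4 -> R3=(0,0,0,11) value=11
Op 8: merge R1<->R0 -> R1=(4,4,0,0) R0=(4,4,0,0)
Op 9: inc R1 by 2 -> R1=(4,6,0,0) value=10

Answer: 4 4 0 0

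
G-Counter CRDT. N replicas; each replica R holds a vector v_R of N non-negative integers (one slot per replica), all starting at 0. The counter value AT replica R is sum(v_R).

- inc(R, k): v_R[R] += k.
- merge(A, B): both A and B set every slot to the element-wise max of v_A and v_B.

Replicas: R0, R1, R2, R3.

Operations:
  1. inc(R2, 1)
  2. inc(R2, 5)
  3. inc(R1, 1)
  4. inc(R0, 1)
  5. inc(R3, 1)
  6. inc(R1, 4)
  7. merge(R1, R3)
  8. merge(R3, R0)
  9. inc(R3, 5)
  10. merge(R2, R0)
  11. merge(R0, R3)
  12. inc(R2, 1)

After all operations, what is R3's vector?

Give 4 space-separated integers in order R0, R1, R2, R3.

Op 1: inc R2 by 1 -> R2=(0,0,1,0) value=1
Op 2: inc R2 by 5 -> R2=(0,0,6,0) value=6
Op 3: inc R1 by 1 -> R1=(0,1,0,0) value=1
Op 4: inc R0 by 1 -> R0=(1,0,0,0) value=1
Op 5: inc R3 by 1 -> R3=(0,0,0,1) value=1
Op 6: inc R1 by 4 -> R1=(0,5,0,0) value=5
Op 7: merge R1<->R3 -> R1=(0,5,0,1) R3=(0,5,0,1)
Op 8: merge R3<->R0 -> R3=(1,5,0,1) R0=(1,5,0,1)
Op 9: inc R3 by 5 -> R3=(1,5,0,6) value=12
Op 10: merge R2<->R0 -> R2=(1,5,6,1) R0=(1,5,6,1)
Op 11: merge R0<->R3 -> R0=(1,5,6,6) R3=(1,5,6,6)
Op 12: inc R2 by 1 -> R2=(1,5,7,1) value=14

Answer: 1 5 6 6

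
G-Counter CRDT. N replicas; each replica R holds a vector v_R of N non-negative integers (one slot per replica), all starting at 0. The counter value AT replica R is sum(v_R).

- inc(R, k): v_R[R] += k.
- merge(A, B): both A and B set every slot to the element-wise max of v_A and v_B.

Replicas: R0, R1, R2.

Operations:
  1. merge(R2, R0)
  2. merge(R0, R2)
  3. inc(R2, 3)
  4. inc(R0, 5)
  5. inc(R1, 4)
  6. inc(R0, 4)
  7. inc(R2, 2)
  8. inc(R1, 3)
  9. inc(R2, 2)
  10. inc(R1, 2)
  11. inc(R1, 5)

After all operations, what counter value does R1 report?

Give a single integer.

Op 1: merge R2<->R0 -> R2=(0,0,0) R0=(0,0,0)
Op 2: merge R0<->R2 -> R0=(0,0,0) R2=(0,0,0)
Op 3: inc R2 by 3 -> R2=(0,0,3) value=3
Op 4: inc R0 by 5 -> R0=(5,0,0) value=5
Op 5: inc R1 by 4 -> R1=(0,4,0) value=4
Op 6: inc R0 by 4 -> R0=(9,0,0) value=9
Op 7: inc R2 by 2 -> R2=(0,0,5) value=5
Op 8: inc R1 by 3 -> R1=(0,7,0) value=7
Op 9: inc R2 by 2 -> R2=(0,0,7) value=7
Op 10: inc R1 by 2 -> R1=(0,9,0) value=9
Op 11: inc R1 by 5 -> R1=(0,14,0) value=14

Answer: 14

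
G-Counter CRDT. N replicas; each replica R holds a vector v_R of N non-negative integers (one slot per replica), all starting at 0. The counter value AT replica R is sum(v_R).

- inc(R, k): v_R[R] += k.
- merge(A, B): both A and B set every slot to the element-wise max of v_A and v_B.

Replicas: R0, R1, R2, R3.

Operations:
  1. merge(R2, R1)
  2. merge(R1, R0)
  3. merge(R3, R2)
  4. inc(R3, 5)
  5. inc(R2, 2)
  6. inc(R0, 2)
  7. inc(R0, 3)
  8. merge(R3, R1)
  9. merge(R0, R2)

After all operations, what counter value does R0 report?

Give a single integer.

Op 1: merge R2<->R1 -> R2=(0,0,0,0) R1=(0,0,0,0)
Op 2: merge R1<->R0 -> R1=(0,0,0,0) R0=(0,0,0,0)
Op 3: merge R3<->R2 -> R3=(0,0,0,0) R2=(0,0,0,0)
Op 4: inc R3 by 5 -> R3=(0,0,0,5) value=5
Op 5: inc R2 by 2 -> R2=(0,0,2,0) value=2
Op 6: inc R0 by 2 -> R0=(2,0,0,0) value=2
Op 7: inc R0 by 3 -> R0=(5,0,0,0) value=5
Op 8: merge R3<->R1 -> R3=(0,0,0,5) R1=(0,0,0,5)
Op 9: merge R0<->R2 -> R0=(5,0,2,0) R2=(5,0,2,0)

Answer: 7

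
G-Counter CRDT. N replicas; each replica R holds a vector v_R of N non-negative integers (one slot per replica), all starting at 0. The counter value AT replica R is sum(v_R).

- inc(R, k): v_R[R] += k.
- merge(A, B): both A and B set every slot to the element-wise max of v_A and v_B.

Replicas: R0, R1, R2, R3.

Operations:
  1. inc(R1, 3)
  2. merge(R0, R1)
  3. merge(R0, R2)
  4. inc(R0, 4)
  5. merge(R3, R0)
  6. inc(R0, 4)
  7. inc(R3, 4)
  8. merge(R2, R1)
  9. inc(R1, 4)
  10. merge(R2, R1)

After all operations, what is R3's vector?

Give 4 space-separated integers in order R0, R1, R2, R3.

Answer: 4 3 0 4

Derivation:
Op 1: inc R1 by 3 -> R1=(0,3,0,0) value=3
Op 2: merge R0<->R1 -> R0=(0,3,0,0) R1=(0,3,0,0)
Op 3: merge R0<->R2 -> R0=(0,3,0,0) R2=(0,3,0,0)
Op 4: inc R0 by 4 -> R0=(4,3,0,0) value=7
Op 5: merge R3<->R0 -> R3=(4,3,0,0) R0=(4,3,0,0)
Op 6: inc R0 by 4 -> R0=(8,3,0,0) value=11
Op 7: inc R3 by 4 -> R3=(4,3,0,4) value=11
Op 8: merge R2<->R1 -> R2=(0,3,0,0) R1=(0,3,0,0)
Op 9: inc R1 by 4 -> R1=(0,7,0,0) value=7
Op 10: merge R2<->R1 -> R2=(0,7,0,0) R1=(0,7,0,0)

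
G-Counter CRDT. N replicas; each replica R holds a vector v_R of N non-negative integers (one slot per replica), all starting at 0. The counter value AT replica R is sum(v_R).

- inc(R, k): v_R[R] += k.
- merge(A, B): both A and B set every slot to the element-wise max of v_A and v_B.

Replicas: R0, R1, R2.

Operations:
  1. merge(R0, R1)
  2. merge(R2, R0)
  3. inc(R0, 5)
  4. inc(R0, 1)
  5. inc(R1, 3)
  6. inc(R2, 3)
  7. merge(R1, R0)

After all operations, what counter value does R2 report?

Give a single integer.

Answer: 3

Derivation:
Op 1: merge R0<->R1 -> R0=(0,0,0) R1=(0,0,0)
Op 2: merge R2<->R0 -> R2=(0,0,0) R0=(0,0,0)
Op 3: inc R0 by 5 -> R0=(5,0,0) value=5
Op 4: inc R0 by 1 -> R0=(6,0,0) value=6
Op 5: inc R1 by 3 -> R1=(0,3,0) value=3
Op 6: inc R2 by 3 -> R2=(0,0,3) value=3
Op 7: merge R1<->R0 -> R1=(6,3,0) R0=(6,3,0)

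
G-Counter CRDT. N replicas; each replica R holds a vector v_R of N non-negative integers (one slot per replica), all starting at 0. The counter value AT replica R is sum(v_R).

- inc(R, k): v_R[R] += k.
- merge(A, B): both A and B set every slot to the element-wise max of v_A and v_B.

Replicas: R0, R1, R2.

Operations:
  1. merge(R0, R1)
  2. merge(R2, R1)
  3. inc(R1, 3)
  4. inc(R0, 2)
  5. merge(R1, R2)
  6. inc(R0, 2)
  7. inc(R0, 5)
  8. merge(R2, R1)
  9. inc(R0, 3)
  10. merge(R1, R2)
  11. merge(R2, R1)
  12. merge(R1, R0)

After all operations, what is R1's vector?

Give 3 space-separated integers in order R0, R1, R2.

Op 1: merge R0<->R1 -> R0=(0,0,0) R1=(0,0,0)
Op 2: merge R2<->R1 -> R2=(0,0,0) R1=(0,0,0)
Op 3: inc R1 by 3 -> R1=(0,3,0) value=3
Op 4: inc R0 by 2 -> R0=(2,0,0) value=2
Op 5: merge R1<->R2 -> R1=(0,3,0) R2=(0,3,0)
Op 6: inc R0 by 2 -> R0=(4,0,0) value=4
Op 7: inc R0 by 5 -> R0=(9,0,0) value=9
Op 8: merge R2<->R1 -> R2=(0,3,0) R1=(0,3,0)
Op 9: inc R0 by 3 -> R0=(12,0,0) value=12
Op 10: merge R1<->R2 -> R1=(0,3,0) R2=(0,3,0)
Op 11: merge R2<->R1 -> R2=(0,3,0) R1=(0,3,0)
Op 12: merge R1<->R0 -> R1=(12,3,0) R0=(12,3,0)

Answer: 12 3 0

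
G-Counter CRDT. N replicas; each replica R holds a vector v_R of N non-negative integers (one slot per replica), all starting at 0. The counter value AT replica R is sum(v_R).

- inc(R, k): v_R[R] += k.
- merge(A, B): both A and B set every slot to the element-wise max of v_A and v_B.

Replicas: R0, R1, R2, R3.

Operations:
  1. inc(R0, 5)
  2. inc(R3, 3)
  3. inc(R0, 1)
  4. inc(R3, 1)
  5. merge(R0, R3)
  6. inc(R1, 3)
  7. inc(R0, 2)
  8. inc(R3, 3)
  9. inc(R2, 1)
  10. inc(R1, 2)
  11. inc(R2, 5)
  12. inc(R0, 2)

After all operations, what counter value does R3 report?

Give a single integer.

Op 1: inc R0 by 5 -> R0=(5,0,0,0) value=5
Op 2: inc R3 by 3 -> R3=(0,0,0,3) value=3
Op 3: inc R0 by 1 -> R0=(6,0,0,0) value=6
Op 4: inc R3 by 1 -> R3=(0,0,0,4) value=4
Op 5: merge R0<->R3 -> R0=(6,0,0,4) R3=(6,0,0,4)
Op 6: inc R1 by 3 -> R1=(0,3,0,0) value=3
Op 7: inc R0 by 2 -> R0=(8,0,0,4) value=12
Op 8: inc R3 by 3 -> R3=(6,0,0,7) value=13
Op 9: inc R2 by 1 -> R2=(0,0,1,0) value=1
Op 10: inc R1 by 2 -> R1=(0,5,0,0) value=5
Op 11: inc R2 by 5 -> R2=(0,0,6,0) value=6
Op 12: inc R0 by 2 -> R0=(10,0,0,4) value=14

Answer: 13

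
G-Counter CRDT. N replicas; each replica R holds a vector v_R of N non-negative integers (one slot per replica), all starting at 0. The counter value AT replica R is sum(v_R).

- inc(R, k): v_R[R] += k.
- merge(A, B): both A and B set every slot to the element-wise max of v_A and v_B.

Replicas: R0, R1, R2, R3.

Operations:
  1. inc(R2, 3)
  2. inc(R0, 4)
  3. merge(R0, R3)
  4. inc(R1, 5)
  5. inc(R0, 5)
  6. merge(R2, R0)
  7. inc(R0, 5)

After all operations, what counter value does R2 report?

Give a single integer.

Answer: 12

Derivation:
Op 1: inc R2 by 3 -> R2=(0,0,3,0) value=3
Op 2: inc R0 by 4 -> R0=(4,0,0,0) value=4
Op 3: merge R0<->R3 -> R0=(4,0,0,0) R3=(4,0,0,0)
Op 4: inc R1 by 5 -> R1=(0,5,0,0) value=5
Op 5: inc R0 by 5 -> R0=(9,0,0,0) value=9
Op 6: merge R2<->R0 -> R2=(9,0,3,0) R0=(9,0,3,0)
Op 7: inc R0 by 5 -> R0=(14,0,3,0) value=17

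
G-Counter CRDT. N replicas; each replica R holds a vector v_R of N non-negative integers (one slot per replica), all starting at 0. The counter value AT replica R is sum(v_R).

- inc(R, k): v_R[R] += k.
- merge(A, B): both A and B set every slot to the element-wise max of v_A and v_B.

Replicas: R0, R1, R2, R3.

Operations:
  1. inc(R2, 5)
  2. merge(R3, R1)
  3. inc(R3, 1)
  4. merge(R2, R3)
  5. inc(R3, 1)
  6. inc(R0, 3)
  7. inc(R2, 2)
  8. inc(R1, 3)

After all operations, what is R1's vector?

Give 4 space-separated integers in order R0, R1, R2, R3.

Op 1: inc R2 by 5 -> R2=(0,0,5,0) value=5
Op 2: merge R3<->R1 -> R3=(0,0,0,0) R1=(0,0,0,0)
Op 3: inc R3 by 1 -> R3=(0,0,0,1) value=1
Op 4: merge R2<->R3 -> R2=(0,0,5,1) R3=(0,0,5,1)
Op 5: inc R3 by 1 -> R3=(0,0,5,2) value=7
Op 6: inc R0 by 3 -> R0=(3,0,0,0) value=3
Op 7: inc R2 by 2 -> R2=(0,0,7,1) value=8
Op 8: inc R1 by 3 -> R1=(0,3,0,0) value=3

Answer: 0 3 0 0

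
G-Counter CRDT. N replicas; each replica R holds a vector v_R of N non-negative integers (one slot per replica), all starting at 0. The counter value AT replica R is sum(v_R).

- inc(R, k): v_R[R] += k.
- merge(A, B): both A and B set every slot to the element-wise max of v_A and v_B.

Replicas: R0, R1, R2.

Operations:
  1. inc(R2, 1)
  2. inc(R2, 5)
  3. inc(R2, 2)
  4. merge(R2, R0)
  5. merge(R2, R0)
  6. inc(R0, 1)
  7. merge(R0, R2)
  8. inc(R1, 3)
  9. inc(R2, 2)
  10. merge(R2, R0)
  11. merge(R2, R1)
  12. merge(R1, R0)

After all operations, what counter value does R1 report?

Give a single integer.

Op 1: inc R2 by 1 -> R2=(0,0,1) value=1
Op 2: inc R2 by 5 -> R2=(0,0,6) value=6
Op 3: inc R2 by 2 -> R2=(0,0,8) value=8
Op 4: merge R2<->R0 -> R2=(0,0,8) R0=(0,0,8)
Op 5: merge R2<->R0 -> R2=(0,0,8) R0=(0,0,8)
Op 6: inc R0 by 1 -> R0=(1,0,8) value=9
Op 7: merge R0<->R2 -> R0=(1,0,8) R2=(1,0,8)
Op 8: inc R1 by 3 -> R1=(0,3,0) value=3
Op 9: inc R2 by 2 -> R2=(1,0,10) value=11
Op 10: merge R2<->R0 -> R2=(1,0,10) R0=(1,0,10)
Op 11: merge R2<->R1 -> R2=(1,3,10) R1=(1,3,10)
Op 12: merge R1<->R0 -> R1=(1,3,10) R0=(1,3,10)

Answer: 14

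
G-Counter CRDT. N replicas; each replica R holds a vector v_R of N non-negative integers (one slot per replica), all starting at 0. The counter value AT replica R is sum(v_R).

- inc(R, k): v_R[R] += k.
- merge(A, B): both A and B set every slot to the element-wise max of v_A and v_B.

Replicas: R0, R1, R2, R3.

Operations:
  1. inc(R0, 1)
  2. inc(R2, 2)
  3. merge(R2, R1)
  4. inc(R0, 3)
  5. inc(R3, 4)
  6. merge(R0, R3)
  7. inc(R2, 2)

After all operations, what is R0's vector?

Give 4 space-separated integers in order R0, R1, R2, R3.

Op 1: inc R0 by 1 -> R0=(1,0,0,0) value=1
Op 2: inc R2 by 2 -> R2=(0,0,2,0) value=2
Op 3: merge R2<->R1 -> R2=(0,0,2,0) R1=(0,0,2,0)
Op 4: inc R0 by 3 -> R0=(4,0,0,0) value=4
Op 5: inc R3 by 4 -> R3=(0,0,0,4) value=4
Op 6: merge R0<->R3 -> R0=(4,0,0,4) R3=(4,0,0,4)
Op 7: inc R2 by 2 -> R2=(0,0,4,0) value=4

Answer: 4 0 0 4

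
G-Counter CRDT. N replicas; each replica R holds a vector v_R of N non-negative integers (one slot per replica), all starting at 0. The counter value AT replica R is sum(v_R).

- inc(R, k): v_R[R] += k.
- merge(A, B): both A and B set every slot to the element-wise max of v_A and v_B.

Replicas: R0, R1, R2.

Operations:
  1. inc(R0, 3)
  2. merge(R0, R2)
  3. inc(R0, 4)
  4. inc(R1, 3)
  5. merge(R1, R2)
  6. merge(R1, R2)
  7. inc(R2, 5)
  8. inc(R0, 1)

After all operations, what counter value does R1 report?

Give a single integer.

Op 1: inc R0 by 3 -> R0=(3,0,0) value=3
Op 2: merge R0<->R2 -> R0=(3,0,0) R2=(3,0,0)
Op 3: inc R0 by 4 -> R0=(7,0,0) value=7
Op 4: inc R1 by 3 -> R1=(0,3,0) value=3
Op 5: merge R1<->R2 -> R1=(3,3,0) R2=(3,3,0)
Op 6: merge R1<->R2 -> R1=(3,3,0) R2=(3,3,0)
Op 7: inc R2 by 5 -> R2=(3,3,5) value=11
Op 8: inc R0 by 1 -> R0=(8,0,0) value=8

Answer: 6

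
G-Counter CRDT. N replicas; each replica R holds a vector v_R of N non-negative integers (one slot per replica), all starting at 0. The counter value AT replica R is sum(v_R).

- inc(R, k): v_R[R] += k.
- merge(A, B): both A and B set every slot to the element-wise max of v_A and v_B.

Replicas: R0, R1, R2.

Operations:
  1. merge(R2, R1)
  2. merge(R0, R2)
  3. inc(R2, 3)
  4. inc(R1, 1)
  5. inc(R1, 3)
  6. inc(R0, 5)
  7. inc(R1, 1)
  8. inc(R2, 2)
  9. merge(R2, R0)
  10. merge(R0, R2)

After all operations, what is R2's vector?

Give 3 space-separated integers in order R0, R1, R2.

Answer: 5 0 5

Derivation:
Op 1: merge R2<->R1 -> R2=(0,0,0) R1=(0,0,0)
Op 2: merge R0<->R2 -> R0=(0,0,0) R2=(0,0,0)
Op 3: inc R2 by 3 -> R2=(0,0,3) value=3
Op 4: inc R1 by 1 -> R1=(0,1,0) value=1
Op 5: inc R1 by 3 -> R1=(0,4,0) value=4
Op 6: inc R0 by 5 -> R0=(5,0,0) value=5
Op 7: inc R1 by 1 -> R1=(0,5,0) value=5
Op 8: inc R2 by 2 -> R2=(0,0,5) value=5
Op 9: merge R2<->R0 -> R2=(5,0,5) R0=(5,0,5)
Op 10: merge R0<->R2 -> R0=(5,0,5) R2=(5,0,5)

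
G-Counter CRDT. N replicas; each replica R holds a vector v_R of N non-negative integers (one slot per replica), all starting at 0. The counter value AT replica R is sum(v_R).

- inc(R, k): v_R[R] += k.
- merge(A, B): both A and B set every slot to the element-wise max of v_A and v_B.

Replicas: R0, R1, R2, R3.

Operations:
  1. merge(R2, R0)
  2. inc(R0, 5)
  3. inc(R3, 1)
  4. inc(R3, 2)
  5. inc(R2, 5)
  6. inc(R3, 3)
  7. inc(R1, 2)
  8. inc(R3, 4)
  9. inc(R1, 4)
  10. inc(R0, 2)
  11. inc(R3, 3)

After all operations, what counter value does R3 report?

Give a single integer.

Op 1: merge R2<->R0 -> R2=(0,0,0,0) R0=(0,0,0,0)
Op 2: inc R0 by 5 -> R0=(5,0,0,0) value=5
Op 3: inc R3 by 1 -> R3=(0,0,0,1) value=1
Op 4: inc R3 by 2 -> R3=(0,0,0,3) value=3
Op 5: inc R2 by 5 -> R2=(0,0,5,0) value=5
Op 6: inc R3 by 3 -> R3=(0,0,0,6) value=6
Op 7: inc R1 by 2 -> R1=(0,2,0,0) value=2
Op 8: inc R3 by 4 -> R3=(0,0,0,10) value=10
Op 9: inc R1 by 4 -> R1=(0,6,0,0) value=6
Op 10: inc R0 by 2 -> R0=(7,0,0,0) value=7
Op 11: inc R3 by 3 -> R3=(0,0,0,13) value=13

Answer: 13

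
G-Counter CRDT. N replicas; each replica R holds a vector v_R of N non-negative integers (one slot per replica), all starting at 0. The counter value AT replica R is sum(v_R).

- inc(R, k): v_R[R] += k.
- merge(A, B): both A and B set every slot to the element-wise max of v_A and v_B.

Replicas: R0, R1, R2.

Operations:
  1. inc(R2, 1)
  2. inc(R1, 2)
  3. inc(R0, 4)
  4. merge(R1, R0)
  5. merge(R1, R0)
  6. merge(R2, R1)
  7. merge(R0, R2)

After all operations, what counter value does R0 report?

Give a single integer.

Answer: 7

Derivation:
Op 1: inc R2 by 1 -> R2=(0,0,1) value=1
Op 2: inc R1 by 2 -> R1=(0,2,0) value=2
Op 3: inc R0 by 4 -> R0=(4,0,0) value=4
Op 4: merge R1<->R0 -> R1=(4,2,0) R0=(4,2,0)
Op 5: merge R1<->R0 -> R1=(4,2,0) R0=(4,2,0)
Op 6: merge R2<->R1 -> R2=(4,2,1) R1=(4,2,1)
Op 7: merge R0<->R2 -> R0=(4,2,1) R2=(4,2,1)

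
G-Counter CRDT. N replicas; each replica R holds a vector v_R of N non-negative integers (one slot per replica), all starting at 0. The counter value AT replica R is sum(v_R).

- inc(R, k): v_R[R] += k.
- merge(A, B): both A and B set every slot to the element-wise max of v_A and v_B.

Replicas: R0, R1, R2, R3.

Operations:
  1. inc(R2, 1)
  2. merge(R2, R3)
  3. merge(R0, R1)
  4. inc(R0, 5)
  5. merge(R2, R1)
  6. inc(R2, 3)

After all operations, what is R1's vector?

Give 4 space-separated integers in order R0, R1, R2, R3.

Answer: 0 0 1 0

Derivation:
Op 1: inc R2 by 1 -> R2=(0,0,1,0) value=1
Op 2: merge R2<->R3 -> R2=(0,0,1,0) R3=(0,0,1,0)
Op 3: merge R0<->R1 -> R0=(0,0,0,0) R1=(0,0,0,0)
Op 4: inc R0 by 5 -> R0=(5,0,0,0) value=5
Op 5: merge R2<->R1 -> R2=(0,0,1,0) R1=(0,0,1,0)
Op 6: inc R2 by 3 -> R2=(0,0,4,0) value=4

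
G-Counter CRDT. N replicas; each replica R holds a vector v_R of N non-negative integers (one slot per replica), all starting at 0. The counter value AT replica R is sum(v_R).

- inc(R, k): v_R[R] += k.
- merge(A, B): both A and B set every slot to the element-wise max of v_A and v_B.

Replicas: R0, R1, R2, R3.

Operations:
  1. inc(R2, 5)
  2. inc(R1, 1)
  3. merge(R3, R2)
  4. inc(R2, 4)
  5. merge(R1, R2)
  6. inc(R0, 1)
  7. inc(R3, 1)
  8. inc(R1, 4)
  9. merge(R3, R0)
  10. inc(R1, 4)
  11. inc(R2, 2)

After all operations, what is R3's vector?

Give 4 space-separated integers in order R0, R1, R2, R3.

Answer: 1 0 5 1

Derivation:
Op 1: inc R2 by 5 -> R2=(0,0,5,0) value=5
Op 2: inc R1 by 1 -> R1=(0,1,0,0) value=1
Op 3: merge R3<->R2 -> R3=(0,0,5,0) R2=(0,0,5,0)
Op 4: inc R2 by 4 -> R2=(0,0,9,0) value=9
Op 5: merge R1<->R2 -> R1=(0,1,9,0) R2=(0,1,9,0)
Op 6: inc R0 by 1 -> R0=(1,0,0,0) value=1
Op 7: inc R3 by 1 -> R3=(0,0,5,1) value=6
Op 8: inc R1 by 4 -> R1=(0,5,9,0) value=14
Op 9: merge R3<->R0 -> R3=(1,0,5,1) R0=(1,0,5,1)
Op 10: inc R1 by 4 -> R1=(0,9,9,0) value=18
Op 11: inc R2 by 2 -> R2=(0,1,11,0) value=12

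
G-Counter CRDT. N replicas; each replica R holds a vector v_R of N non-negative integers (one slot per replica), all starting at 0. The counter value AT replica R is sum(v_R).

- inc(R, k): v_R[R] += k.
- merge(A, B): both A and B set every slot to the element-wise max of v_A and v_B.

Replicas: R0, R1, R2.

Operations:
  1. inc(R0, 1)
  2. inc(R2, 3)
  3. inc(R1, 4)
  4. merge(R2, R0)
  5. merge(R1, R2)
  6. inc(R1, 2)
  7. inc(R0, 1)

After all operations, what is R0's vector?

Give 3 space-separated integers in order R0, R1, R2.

Op 1: inc R0 by 1 -> R0=(1,0,0) value=1
Op 2: inc R2 by 3 -> R2=(0,0,3) value=3
Op 3: inc R1 by 4 -> R1=(0,4,0) value=4
Op 4: merge R2<->R0 -> R2=(1,0,3) R0=(1,0,3)
Op 5: merge R1<->R2 -> R1=(1,4,3) R2=(1,4,3)
Op 6: inc R1 by 2 -> R1=(1,6,3) value=10
Op 7: inc R0 by 1 -> R0=(2,0,3) value=5

Answer: 2 0 3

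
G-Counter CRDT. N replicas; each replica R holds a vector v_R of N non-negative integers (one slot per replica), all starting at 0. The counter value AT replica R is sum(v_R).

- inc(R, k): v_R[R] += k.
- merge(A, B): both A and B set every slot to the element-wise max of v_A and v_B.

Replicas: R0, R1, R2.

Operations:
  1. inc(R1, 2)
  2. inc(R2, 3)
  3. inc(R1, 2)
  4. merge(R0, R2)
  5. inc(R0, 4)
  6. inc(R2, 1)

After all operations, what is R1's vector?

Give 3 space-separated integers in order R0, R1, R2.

Answer: 0 4 0

Derivation:
Op 1: inc R1 by 2 -> R1=(0,2,0) value=2
Op 2: inc R2 by 3 -> R2=(0,0,3) value=3
Op 3: inc R1 by 2 -> R1=(0,4,0) value=4
Op 4: merge R0<->R2 -> R0=(0,0,3) R2=(0,0,3)
Op 5: inc R0 by 4 -> R0=(4,0,3) value=7
Op 6: inc R2 by 1 -> R2=(0,0,4) value=4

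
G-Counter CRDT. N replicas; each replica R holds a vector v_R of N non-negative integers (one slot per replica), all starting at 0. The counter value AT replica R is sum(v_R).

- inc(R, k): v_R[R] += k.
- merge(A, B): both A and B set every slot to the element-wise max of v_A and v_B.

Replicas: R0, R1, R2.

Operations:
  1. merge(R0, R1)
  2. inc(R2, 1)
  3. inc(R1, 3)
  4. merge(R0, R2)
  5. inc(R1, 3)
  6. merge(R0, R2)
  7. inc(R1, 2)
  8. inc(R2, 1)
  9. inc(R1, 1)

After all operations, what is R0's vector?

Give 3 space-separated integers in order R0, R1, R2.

Answer: 0 0 1

Derivation:
Op 1: merge R0<->R1 -> R0=(0,0,0) R1=(0,0,0)
Op 2: inc R2 by 1 -> R2=(0,0,1) value=1
Op 3: inc R1 by 3 -> R1=(0,3,0) value=3
Op 4: merge R0<->R2 -> R0=(0,0,1) R2=(0,0,1)
Op 5: inc R1 by 3 -> R1=(0,6,0) value=6
Op 6: merge R0<->R2 -> R0=(0,0,1) R2=(0,0,1)
Op 7: inc R1 by 2 -> R1=(0,8,0) value=8
Op 8: inc R2 by 1 -> R2=(0,0,2) value=2
Op 9: inc R1 by 1 -> R1=(0,9,0) value=9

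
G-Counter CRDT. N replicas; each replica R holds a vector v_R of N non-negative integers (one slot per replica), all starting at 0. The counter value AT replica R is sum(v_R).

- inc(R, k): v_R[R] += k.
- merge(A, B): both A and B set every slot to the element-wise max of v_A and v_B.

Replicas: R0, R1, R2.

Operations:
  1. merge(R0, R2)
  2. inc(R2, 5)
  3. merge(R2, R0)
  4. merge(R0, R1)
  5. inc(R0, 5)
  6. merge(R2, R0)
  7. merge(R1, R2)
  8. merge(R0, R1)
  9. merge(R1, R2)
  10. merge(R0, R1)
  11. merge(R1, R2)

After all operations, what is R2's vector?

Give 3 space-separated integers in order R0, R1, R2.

Answer: 5 0 5

Derivation:
Op 1: merge R0<->R2 -> R0=(0,0,0) R2=(0,0,0)
Op 2: inc R2 by 5 -> R2=(0,0,5) value=5
Op 3: merge R2<->R0 -> R2=(0,0,5) R0=(0,0,5)
Op 4: merge R0<->R1 -> R0=(0,0,5) R1=(0,0,5)
Op 5: inc R0 by 5 -> R0=(5,0,5) value=10
Op 6: merge R2<->R0 -> R2=(5,0,5) R0=(5,0,5)
Op 7: merge R1<->R2 -> R1=(5,0,5) R2=(5,0,5)
Op 8: merge R0<->R1 -> R0=(5,0,5) R1=(5,0,5)
Op 9: merge R1<->R2 -> R1=(5,0,5) R2=(5,0,5)
Op 10: merge R0<->R1 -> R0=(5,0,5) R1=(5,0,5)
Op 11: merge R1<->R2 -> R1=(5,0,5) R2=(5,0,5)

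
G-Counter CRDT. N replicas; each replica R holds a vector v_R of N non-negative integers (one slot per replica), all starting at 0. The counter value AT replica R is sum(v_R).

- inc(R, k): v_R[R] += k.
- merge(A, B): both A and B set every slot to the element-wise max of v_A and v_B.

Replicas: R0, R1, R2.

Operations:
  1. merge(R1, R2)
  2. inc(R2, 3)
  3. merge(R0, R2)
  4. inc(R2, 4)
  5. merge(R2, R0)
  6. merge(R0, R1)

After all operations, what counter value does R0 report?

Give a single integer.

Op 1: merge R1<->R2 -> R1=(0,0,0) R2=(0,0,0)
Op 2: inc R2 by 3 -> R2=(0,0,3) value=3
Op 3: merge R0<->R2 -> R0=(0,0,3) R2=(0,0,3)
Op 4: inc R2 by 4 -> R2=(0,0,7) value=7
Op 5: merge R2<->R0 -> R2=(0,0,7) R0=(0,0,7)
Op 6: merge R0<->R1 -> R0=(0,0,7) R1=(0,0,7)

Answer: 7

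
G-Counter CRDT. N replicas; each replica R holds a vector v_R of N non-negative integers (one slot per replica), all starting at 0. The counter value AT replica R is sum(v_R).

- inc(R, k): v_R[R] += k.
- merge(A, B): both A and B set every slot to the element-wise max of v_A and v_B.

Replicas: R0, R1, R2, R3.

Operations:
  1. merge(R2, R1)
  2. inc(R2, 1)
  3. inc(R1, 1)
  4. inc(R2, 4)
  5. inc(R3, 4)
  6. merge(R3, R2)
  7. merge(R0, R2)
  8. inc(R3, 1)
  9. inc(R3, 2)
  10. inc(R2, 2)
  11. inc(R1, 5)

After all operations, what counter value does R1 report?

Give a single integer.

Answer: 6

Derivation:
Op 1: merge R2<->R1 -> R2=(0,0,0,0) R1=(0,0,0,0)
Op 2: inc R2 by 1 -> R2=(0,0,1,0) value=1
Op 3: inc R1 by 1 -> R1=(0,1,0,0) value=1
Op 4: inc R2 by 4 -> R2=(0,0,5,0) value=5
Op 5: inc R3 by 4 -> R3=(0,0,0,4) value=4
Op 6: merge R3<->R2 -> R3=(0,0,5,4) R2=(0,0,5,4)
Op 7: merge R0<->R2 -> R0=(0,0,5,4) R2=(0,0,5,4)
Op 8: inc R3 by 1 -> R3=(0,0,5,5) value=10
Op 9: inc R3 by 2 -> R3=(0,0,5,7) value=12
Op 10: inc R2 by 2 -> R2=(0,0,7,4) value=11
Op 11: inc R1 by 5 -> R1=(0,6,0,0) value=6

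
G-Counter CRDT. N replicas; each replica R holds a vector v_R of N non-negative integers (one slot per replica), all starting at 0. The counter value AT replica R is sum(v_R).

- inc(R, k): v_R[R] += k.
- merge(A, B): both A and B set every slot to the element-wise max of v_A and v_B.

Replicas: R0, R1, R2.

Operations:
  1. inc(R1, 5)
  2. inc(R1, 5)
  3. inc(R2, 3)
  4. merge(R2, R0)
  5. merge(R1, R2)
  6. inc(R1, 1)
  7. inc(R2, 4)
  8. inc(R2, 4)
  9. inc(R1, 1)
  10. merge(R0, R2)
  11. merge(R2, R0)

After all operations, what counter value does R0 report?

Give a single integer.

Op 1: inc R1 by 5 -> R1=(0,5,0) value=5
Op 2: inc R1 by 5 -> R1=(0,10,0) value=10
Op 3: inc R2 by 3 -> R2=(0,0,3) value=3
Op 4: merge R2<->R0 -> R2=(0,0,3) R0=(0,0,3)
Op 5: merge R1<->R2 -> R1=(0,10,3) R2=(0,10,3)
Op 6: inc R1 by 1 -> R1=(0,11,3) value=14
Op 7: inc R2 by 4 -> R2=(0,10,7) value=17
Op 8: inc R2 by 4 -> R2=(0,10,11) value=21
Op 9: inc R1 by 1 -> R1=(0,12,3) value=15
Op 10: merge R0<->R2 -> R0=(0,10,11) R2=(0,10,11)
Op 11: merge R2<->R0 -> R2=(0,10,11) R0=(0,10,11)

Answer: 21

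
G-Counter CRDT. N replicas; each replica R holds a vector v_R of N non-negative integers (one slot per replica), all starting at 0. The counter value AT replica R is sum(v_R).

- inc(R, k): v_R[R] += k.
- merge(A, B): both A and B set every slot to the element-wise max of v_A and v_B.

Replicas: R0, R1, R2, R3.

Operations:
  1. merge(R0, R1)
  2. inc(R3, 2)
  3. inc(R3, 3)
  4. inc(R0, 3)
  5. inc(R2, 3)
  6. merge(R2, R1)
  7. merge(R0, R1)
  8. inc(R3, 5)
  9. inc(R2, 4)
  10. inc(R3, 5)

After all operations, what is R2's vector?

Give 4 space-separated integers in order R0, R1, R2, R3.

Answer: 0 0 7 0

Derivation:
Op 1: merge R0<->R1 -> R0=(0,0,0,0) R1=(0,0,0,0)
Op 2: inc R3 by 2 -> R3=(0,0,0,2) value=2
Op 3: inc R3 by 3 -> R3=(0,0,0,5) value=5
Op 4: inc R0 by 3 -> R0=(3,0,0,0) value=3
Op 5: inc R2 by 3 -> R2=(0,0,3,0) value=3
Op 6: merge R2<->R1 -> R2=(0,0,3,0) R1=(0,0,3,0)
Op 7: merge R0<->R1 -> R0=(3,0,3,0) R1=(3,0,3,0)
Op 8: inc R3 by 5 -> R3=(0,0,0,10) value=10
Op 9: inc R2 by 4 -> R2=(0,0,7,0) value=7
Op 10: inc R3 by 5 -> R3=(0,0,0,15) value=15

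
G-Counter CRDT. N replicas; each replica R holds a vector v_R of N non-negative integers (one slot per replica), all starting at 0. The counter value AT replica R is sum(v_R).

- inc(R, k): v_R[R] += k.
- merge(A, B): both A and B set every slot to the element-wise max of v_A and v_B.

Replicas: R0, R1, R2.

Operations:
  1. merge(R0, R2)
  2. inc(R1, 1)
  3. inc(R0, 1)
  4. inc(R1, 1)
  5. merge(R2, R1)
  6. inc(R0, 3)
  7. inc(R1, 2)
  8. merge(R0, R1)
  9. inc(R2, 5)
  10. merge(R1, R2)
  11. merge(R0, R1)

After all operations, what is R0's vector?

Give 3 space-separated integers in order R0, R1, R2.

Op 1: merge R0<->R2 -> R0=(0,0,0) R2=(0,0,0)
Op 2: inc R1 by 1 -> R1=(0,1,0) value=1
Op 3: inc R0 by 1 -> R0=(1,0,0) value=1
Op 4: inc R1 by 1 -> R1=(0,2,0) value=2
Op 5: merge R2<->R1 -> R2=(0,2,0) R1=(0,2,0)
Op 6: inc R0 by 3 -> R0=(4,0,0) value=4
Op 7: inc R1 by 2 -> R1=(0,4,0) value=4
Op 8: merge R0<->R1 -> R0=(4,4,0) R1=(4,4,0)
Op 9: inc R2 by 5 -> R2=(0,2,5) value=7
Op 10: merge R1<->R2 -> R1=(4,4,5) R2=(4,4,5)
Op 11: merge R0<->R1 -> R0=(4,4,5) R1=(4,4,5)

Answer: 4 4 5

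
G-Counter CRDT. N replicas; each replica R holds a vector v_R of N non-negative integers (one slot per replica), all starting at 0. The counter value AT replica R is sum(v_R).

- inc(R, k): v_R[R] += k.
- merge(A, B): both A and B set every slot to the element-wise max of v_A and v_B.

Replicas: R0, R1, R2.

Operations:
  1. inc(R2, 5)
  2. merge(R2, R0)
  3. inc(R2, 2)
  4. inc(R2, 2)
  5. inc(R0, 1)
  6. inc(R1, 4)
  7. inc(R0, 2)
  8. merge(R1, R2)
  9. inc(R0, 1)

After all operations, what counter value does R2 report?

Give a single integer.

Answer: 13

Derivation:
Op 1: inc R2 by 5 -> R2=(0,0,5) value=5
Op 2: merge R2<->R0 -> R2=(0,0,5) R0=(0,0,5)
Op 3: inc R2 by 2 -> R2=(0,0,7) value=7
Op 4: inc R2 by 2 -> R2=(0,0,9) value=9
Op 5: inc R0 by 1 -> R0=(1,0,5) value=6
Op 6: inc R1 by 4 -> R1=(0,4,0) value=4
Op 7: inc R0 by 2 -> R0=(3,0,5) value=8
Op 8: merge R1<->R2 -> R1=(0,4,9) R2=(0,4,9)
Op 9: inc R0 by 1 -> R0=(4,0,5) value=9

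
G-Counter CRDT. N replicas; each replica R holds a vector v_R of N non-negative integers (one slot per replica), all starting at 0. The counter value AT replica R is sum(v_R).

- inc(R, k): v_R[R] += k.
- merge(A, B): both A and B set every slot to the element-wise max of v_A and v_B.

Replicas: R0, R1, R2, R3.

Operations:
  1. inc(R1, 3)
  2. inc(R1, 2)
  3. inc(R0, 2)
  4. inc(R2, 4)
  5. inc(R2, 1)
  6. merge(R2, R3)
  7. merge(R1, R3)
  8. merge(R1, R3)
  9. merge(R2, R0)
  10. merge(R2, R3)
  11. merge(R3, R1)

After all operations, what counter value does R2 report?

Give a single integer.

Answer: 12

Derivation:
Op 1: inc R1 by 3 -> R1=(0,3,0,0) value=3
Op 2: inc R1 by 2 -> R1=(0,5,0,0) value=5
Op 3: inc R0 by 2 -> R0=(2,0,0,0) value=2
Op 4: inc R2 by 4 -> R2=(0,0,4,0) value=4
Op 5: inc R2 by 1 -> R2=(0,0,5,0) value=5
Op 6: merge R2<->R3 -> R2=(0,0,5,0) R3=(0,0,5,0)
Op 7: merge R1<->R3 -> R1=(0,5,5,0) R3=(0,5,5,0)
Op 8: merge R1<->R3 -> R1=(0,5,5,0) R3=(0,5,5,0)
Op 9: merge R2<->R0 -> R2=(2,0,5,0) R0=(2,0,5,0)
Op 10: merge R2<->R3 -> R2=(2,5,5,0) R3=(2,5,5,0)
Op 11: merge R3<->R1 -> R3=(2,5,5,0) R1=(2,5,5,0)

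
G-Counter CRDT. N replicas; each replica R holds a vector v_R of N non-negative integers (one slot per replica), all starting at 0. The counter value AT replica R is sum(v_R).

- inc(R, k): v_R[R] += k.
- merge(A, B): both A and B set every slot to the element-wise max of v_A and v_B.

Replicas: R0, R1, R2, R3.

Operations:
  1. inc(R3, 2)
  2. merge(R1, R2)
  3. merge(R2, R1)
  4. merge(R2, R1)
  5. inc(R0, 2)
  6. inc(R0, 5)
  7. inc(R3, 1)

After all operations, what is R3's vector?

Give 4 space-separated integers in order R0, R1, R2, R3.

Op 1: inc R3 by 2 -> R3=(0,0,0,2) value=2
Op 2: merge R1<->R2 -> R1=(0,0,0,0) R2=(0,0,0,0)
Op 3: merge R2<->R1 -> R2=(0,0,0,0) R1=(0,0,0,0)
Op 4: merge R2<->R1 -> R2=(0,0,0,0) R1=(0,0,0,0)
Op 5: inc R0 by 2 -> R0=(2,0,0,0) value=2
Op 6: inc R0 by 5 -> R0=(7,0,0,0) value=7
Op 7: inc R3 by 1 -> R3=(0,0,0,3) value=3

Answer: 0 0 0 3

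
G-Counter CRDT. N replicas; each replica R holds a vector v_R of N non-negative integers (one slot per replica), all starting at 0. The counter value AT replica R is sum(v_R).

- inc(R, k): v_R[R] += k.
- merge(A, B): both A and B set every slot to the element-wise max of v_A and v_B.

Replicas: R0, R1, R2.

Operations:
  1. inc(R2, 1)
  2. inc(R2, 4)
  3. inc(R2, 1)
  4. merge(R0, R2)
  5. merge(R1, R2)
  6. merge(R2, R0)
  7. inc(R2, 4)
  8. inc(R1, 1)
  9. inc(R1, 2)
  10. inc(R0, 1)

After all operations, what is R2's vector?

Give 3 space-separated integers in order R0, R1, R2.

Op 1: inc R2 by 1 -> R2=(0,0,1) value=1
Op 2: inc R2 by 4 -> R2=(0,0,5) value=5
Op 3: inc R2 by 1 -> R2=(0,0,6) value=6
Op 4: merge R0<->R2 -> R0=(0,0,6) R2=(0,0,6)
Op 5: merge R1<->R2 -> R1=(0,0,6) R2=(0,0,6)
Op 6: merge R2<->R0 -> R2=(0,0,6) R0=(0,0,6)
Op 7: inc R2 by 4 -> R2=(0,0,10) value=10
Op 8: inc R1 by 1 -> R1=(0,1,6) value=7
Op 9: inc R1 by 2 -> R1=(0,3,6) value=9
Op 10: inc R0 by 1 -> R0=(1,0,6) value=7

Answer: 0 0 10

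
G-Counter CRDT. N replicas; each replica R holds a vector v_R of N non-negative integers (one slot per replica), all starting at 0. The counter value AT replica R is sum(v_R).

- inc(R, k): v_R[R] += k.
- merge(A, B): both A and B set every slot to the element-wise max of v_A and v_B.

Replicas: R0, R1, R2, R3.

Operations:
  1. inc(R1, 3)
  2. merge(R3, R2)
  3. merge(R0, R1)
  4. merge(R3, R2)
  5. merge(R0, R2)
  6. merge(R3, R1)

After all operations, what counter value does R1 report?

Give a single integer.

Answer: 3

Derivation:
Op 1: inc R1 by 3 -> R1=(0,3,0,0) value=3
Op 2: merge R3<->R2 -> R3=(0,0,0,0) R2=(0,0,0,0)
Op 3: merge R0<->R1 -> R0=(0,3,0,0) R1=(0,3,0,0)
Op 4: merge R3<->R2 -> R3=(0,0,0,0) R2=(0,0,0,0)
Op 5: merge R0<->R2 -> R0=(0,3,0,0) R2=(0,3,0,0)
Op 6: merge R3<->R1 -> R3=(0,3,0,0) R1=(0,3,0,0)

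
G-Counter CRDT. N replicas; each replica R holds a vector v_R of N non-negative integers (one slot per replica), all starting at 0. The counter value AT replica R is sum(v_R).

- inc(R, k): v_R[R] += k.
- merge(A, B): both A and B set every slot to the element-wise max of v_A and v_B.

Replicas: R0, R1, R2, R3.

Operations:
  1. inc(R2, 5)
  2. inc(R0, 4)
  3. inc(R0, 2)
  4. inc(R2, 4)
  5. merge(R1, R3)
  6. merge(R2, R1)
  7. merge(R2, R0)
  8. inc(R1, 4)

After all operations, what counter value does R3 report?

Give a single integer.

Op 1: inc R2 by 5 -> R2=(0,0,5,0) value=5
Op 2: inc R0 by 4 -> R0=(4,0,0,0) value=4
Op 3: inc R0 by 2 -> R0=(6,0,0,0) value=6
Op 4: inc R2 by 4 -> R2=(0,0,9,0) value=9
Op 5: merge R1<->R3 -> R1=(0,0,0,0) R3=(0,0,0,0)
Op 6: merge R2<->R1 -> R2=(0,0,9,0) R1=(0,0,9,0)
Op 7: merge R2<->R0 -> R2=(6,0,9,0) R0=(6,0,9,0)
Op 8: inc R1 by 4 -> R1=(0,4,9,0) value=13

Answer: 0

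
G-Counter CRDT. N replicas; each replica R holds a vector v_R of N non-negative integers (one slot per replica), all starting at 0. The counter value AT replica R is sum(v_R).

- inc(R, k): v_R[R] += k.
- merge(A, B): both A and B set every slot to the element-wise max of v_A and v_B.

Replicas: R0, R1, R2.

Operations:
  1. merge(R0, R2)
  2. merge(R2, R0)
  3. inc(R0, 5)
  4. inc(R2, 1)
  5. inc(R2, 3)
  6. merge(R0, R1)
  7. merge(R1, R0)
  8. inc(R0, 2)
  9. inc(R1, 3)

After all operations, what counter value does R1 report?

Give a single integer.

Op 1: merge R0<->R2 -> R0=(0,0,0) R2=(0,0,0)
Op 2: merge R2<->R0 -> R2=(0,0,0) R0=(0,0,0)
Op 3: inc R0 by 5 -> R0=(5,0,0) value=5
Op 4: inc R2 by 1 -> R2=(0,0,1) value=1
Op 5: inc R2 by 3 -> R2=(0,0,4) value=4
Op 6: merge R0<->R1 -> R0=(5,0,0) R1=(5,0,0)
Op 7: merge R1<->R0 -> R1=(5,0,0) R0=(5,0,0)
Op 8: inc R0 by 2 -> R0=(7,0,0) value=7
Op 9: inc R1 by 3 -> R1=(5,3,0) value=8

Answer: 8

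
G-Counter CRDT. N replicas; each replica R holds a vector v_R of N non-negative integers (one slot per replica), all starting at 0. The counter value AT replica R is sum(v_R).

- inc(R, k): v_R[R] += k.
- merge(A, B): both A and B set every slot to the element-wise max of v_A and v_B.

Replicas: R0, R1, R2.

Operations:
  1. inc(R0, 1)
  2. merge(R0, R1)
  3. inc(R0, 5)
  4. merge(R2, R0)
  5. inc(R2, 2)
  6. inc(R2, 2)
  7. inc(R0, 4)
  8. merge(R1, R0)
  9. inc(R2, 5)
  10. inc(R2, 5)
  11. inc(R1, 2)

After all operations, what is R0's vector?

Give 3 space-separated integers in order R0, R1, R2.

Op 1: inc R0 by 1 -> R0=(1,0,0) value=1
Op 2: merge R0<->R1 -> R0=(1,0,0) R1=(1,0,0)
Op 3: inc R0 by 5 -> R0=(6,0,0) value=6
Op 4: merge R2<->R0 -> R2=(6,0,0) R0=(6,0,0)
Op 5: inc R2 by 2 -> R2=(6,0,2) value=8
Op 6: inc R2 by 2 -> R2=(6,0,4) value=10
Op 7: inc R0 by 4 -> R0=(10,0,0) value=10
Op 8: merge R1<->R0 -> R1=(10,0,0) R0=(10,0,0)
Op 9: inc R2 by 5 -> R2=(6,0,9) value=15
Op 10: inc R2 by 5 -> R2=(6,0,14) value=20
Op 11: inc R1 by 2 -> R1=(10,2,0) value=12

Answer: 10 0 0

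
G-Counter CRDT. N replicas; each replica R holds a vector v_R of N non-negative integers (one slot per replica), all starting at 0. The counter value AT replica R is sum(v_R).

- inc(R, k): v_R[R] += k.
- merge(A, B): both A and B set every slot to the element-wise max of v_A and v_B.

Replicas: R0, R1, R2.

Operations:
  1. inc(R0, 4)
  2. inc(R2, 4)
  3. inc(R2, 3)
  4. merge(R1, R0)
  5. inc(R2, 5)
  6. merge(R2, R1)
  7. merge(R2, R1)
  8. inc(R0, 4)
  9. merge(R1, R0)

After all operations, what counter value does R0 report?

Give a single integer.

Answer: 20

Derivation:
Op 1: inc R0 by 4 -> R0=(4,0,0) value=4
Op 2: inc R2 by 4 -> R2=(0,0,4) value=4
Op 3: inc R2 by 3 -> R2=(0,0,7) value=7
Op 4: merge R1<->R0 -> R1=(4,0,0) R0=(4,0,0)
Op 5: inc R2 by 5 -> R2=(0,0,12) value=12
Op 6: merge R2<->R1 -> R2=(4,0,12) R1=(4,0,12)
Op 7: merge R2<->R1 -> R2=(4,0,12) R1=(4,0,12)
Op 8: inc R0 by 4 -> R0=(8,0,0) value=8
Op 9: merge R1<->R0 -> R1=(8,0,12) R0=(8,0,12)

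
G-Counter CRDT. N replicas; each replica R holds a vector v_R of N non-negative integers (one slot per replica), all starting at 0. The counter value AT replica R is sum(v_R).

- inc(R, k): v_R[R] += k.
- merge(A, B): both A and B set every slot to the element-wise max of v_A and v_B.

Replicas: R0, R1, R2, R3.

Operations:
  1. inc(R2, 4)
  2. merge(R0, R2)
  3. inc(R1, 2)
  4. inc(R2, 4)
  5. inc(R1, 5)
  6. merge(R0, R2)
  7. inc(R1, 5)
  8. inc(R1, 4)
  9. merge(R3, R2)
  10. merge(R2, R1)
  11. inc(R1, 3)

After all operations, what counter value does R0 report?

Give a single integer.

Op 1: inc R2 by 4 -> R2=(0,0,4,0) value=4
Op 2: merge R0<->R2 -> R0=(0,0,4,0) R2=(0,0,4,0)
Op 3: inc R1 by 2 -> R1=(0,2,0,0) value=2
Op 4: inc R2 by 4 -> R2=(0,0,8,0) value=8
Op 5: inc R1 by 5 -> R1=(0,7,0,0) value=7
Op 6: merge R0<->R2 -> R0=(0,0,8,0) R2=(0,0,8,0)
Op 7: inc R1 by 5 -> R1=(0,12,0,0) value=12
Op 8: inc R1 by 4 -> R1=(0,16,0,0) value=16
Op 9: merge R3<->R2 -> R3=(0,0,8,0) R2=(0,0,8,0)
Op 10: merge R2<->R1 -> R2=(0,16,8,0) R1=(0,16,8,0)
Op 11: inc R1 by 3 -> R1=(0,19,8,0) value=27

Answer: 8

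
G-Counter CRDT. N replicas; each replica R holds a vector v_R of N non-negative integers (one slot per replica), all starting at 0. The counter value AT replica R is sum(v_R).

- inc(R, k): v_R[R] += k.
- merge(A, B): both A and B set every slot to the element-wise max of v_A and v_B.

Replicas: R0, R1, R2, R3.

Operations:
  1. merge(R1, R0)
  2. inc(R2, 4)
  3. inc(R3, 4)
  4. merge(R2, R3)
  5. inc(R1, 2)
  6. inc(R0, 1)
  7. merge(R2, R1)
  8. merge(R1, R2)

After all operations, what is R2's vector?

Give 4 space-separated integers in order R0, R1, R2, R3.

Op 1: merge R1<->R0 -> R1=(0,0,0,0) R0=(0,0,0,0)
Op 2: inc R2 by 4 -> R2=(0,0,4,0) value=4
Op 3: inc R3 by 4 -> R3=(0,0,0,4) value=4
Op 4: merge R2<->R3 -> R2=(0,0,4,4) R3=(0,0,4,4)
Op 5: inc R1 by 2 -> R1=(0,2,0,0) value=2
Op 6: inc R0 by 1 -> R0=(1,0,0,0) value=1
Op 7: merge R2<->R1 -> R2=(0,2,4,4) R1=(0,2,4,4)
Op 8: merge R1<->R2 -> R1=(0,2,4,4) R2=(0,2,4,4)

Answer: 0 2 4 4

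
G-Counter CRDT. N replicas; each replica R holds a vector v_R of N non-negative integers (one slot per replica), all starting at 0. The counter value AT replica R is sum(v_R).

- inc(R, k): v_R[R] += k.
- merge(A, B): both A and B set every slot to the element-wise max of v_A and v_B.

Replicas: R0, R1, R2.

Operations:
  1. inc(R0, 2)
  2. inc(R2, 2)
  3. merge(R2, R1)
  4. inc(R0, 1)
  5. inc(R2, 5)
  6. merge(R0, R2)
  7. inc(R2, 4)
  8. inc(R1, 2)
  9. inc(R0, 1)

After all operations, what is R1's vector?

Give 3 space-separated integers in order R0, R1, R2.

Op 1: inc R0 by 2 -> R0=(2,0,0) value=2
Op 2: inc R2 by 2 -> R2=(0,0,2) value=2
Op 3: merge R2<->R1 -> R2=(0,0,2) R1=(0,0,2)
Op 4: inc R0 by 1 -> R0=(3,0,0) value=3
Op 5: inc R2 by 5 -> R2=(0,0,7) value=7
Op 6: merge R0<->R2 -> R0=(3,0,7) R2=(3,0,7)
Op 7: inc R2 by 4 -> R2=(3,0,11) value=14
Op 8: inc R1 by 2 -> R1=(0,2,2) value=4
Op 9: inc R0 by 1 -> R0=(4,0,7) value=11

Answer: 0 2 2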